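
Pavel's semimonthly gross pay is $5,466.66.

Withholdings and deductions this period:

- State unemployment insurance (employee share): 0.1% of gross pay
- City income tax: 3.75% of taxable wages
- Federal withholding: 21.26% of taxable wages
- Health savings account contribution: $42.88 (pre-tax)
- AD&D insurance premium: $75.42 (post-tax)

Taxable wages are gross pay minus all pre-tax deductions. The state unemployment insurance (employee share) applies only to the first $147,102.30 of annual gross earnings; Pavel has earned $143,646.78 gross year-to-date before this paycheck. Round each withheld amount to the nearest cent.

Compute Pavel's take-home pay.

Health savings account contribution: $42.88
Taxable wages = $5,466.66 − $42.88 = $5,423.78
City income tax: $5,423.78 × 0.0375 = $203.39
Federal withholding: $5,423.78 × 0.2126 = $1,153.10
State unemployment insurance (employee share): only $147,102.30 − $143,646.78 = $3,455.52 of this check is subject → $3,455.52 × 0.001 = $3.46
AD&D insurance premium: $75.42
Total deductions = $42.88 + $203.39 + $1,153.10 + $3.46 + $75.42 = $1,478.25
Net pay = $5,466.66 − $1,478.25 = $3,988.41

$3,988.41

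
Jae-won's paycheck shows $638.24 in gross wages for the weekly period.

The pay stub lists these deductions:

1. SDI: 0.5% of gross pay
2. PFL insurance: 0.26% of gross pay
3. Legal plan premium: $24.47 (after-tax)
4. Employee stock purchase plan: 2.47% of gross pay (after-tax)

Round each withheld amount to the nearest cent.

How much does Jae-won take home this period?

SDI: $638.24 × 0.005 = $3.19
PFL insurance: $638.24 × 0.0026 = $1.66
Legal plan premium: $24.47
Employee stock purchase plan: $638.24 × 0.0247 = $15.76
Total deductions = $3.19 + $1.66 + $24.47 + $15.76 = $45.08
Net pay = $638.24 − $45.08 = $593.16

$593.16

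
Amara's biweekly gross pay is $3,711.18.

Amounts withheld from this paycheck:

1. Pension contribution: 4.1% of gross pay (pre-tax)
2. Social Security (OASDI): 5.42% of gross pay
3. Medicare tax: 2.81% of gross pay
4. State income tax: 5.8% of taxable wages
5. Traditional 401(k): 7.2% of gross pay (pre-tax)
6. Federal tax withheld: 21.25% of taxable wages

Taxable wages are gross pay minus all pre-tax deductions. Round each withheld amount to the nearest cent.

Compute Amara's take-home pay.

$2,095.95

Traditional 401(k): $3,711.18 × 0.072 = $267.20
Pension contribution: $3,711.18 × 0.041 = $152.16
Pre-tax total = $267.20 + $152.16 = $419.36
Taxable wages = $3,711.18 − $419.36 = $3,291.82
Federal tax withheld: $3,291.82 × 0.2125 = $699.51
State income tax: $3,291.82 × 0.058 = $190.93
Social Security (OASDI): $3,711.18 × 0.0542 = $201.15
Medicare tax: $3,711.18 × 0.0281 = $104.28
Total deductions = $267.20 + $152.16 + $699.51 + $190.93 + $201.15 + $104.28 = $1,615.23
Net pay = $3,711.18 − $1,615.23 = $2,095.95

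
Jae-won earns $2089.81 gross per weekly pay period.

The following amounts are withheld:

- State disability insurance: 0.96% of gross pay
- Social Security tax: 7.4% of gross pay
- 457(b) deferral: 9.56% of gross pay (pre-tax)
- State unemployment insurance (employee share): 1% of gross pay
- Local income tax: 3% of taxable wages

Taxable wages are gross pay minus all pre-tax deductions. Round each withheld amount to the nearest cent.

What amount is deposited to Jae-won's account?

457(b) deferral: $2089.81 × 0.0956 = $199.79
Taxable wages = $2089.81 − $199.79 = $1890.02
Local income tax: $1890.02 × 0.03 = $56.70
State disability insurance: $2089.81 × 0.0096 = $20.06
Social Security tax: $2089.81 × 0.074 = $154.65
State unemployment insurance (employee share): $2089.81 × 0.01 = $20.90
Total deductions = $199.79 + $56.70 + $20.06 + $154.65 + $20.90 = $452.10
Net pay = $2089.81 − $452.10 = $1637.71

$1637.71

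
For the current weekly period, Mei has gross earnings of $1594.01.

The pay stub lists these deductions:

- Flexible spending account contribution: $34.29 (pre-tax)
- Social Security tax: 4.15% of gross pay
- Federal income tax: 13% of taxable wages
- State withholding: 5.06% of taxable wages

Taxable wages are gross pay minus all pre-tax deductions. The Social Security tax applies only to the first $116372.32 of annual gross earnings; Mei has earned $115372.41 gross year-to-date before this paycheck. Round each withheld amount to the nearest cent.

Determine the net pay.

$1236.54

Flexible spending account contribution: $34.29
Taxable wages = $1594.01 − $34.29 = $1559.72
State withholding: $1559.72 × 0.0506 = $78.92
Federal income tax: $1559.72 × 0.13 = $202.76
Social Security tax: only $116372.32 − $115372.41 = $999.91 of this check is subject → $999.91 × 0.0415 = $41.50
Total deductions = $34.29 + $78.92 + $202.76 + $41.50 = $357.47
Net pay = $1594.01 − $357.47 = $1236.54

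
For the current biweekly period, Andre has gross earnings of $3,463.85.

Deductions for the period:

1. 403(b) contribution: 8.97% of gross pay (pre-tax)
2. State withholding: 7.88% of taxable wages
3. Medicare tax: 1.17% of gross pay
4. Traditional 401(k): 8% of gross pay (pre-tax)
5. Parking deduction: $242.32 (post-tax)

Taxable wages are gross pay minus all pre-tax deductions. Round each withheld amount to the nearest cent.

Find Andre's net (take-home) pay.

Traditional 401(k): $3,463.85 × 0.08 = $277.11
403(b) contribution: $3,463.85 × 0.0897 = $310.71
Pre-tax total = $277.11 + $310.71 = $587.82
Taxable wages = $3,463.85 − $587.82 = $2,876.03
State withholding: $2,876.03 × 0.0788 = $226.63
Medicare tax: $3,463.85 × 0.0117 = $40.53
Parking deduction: $242.32
Total deductions = $277.11 + $310.71 + $226.63 + $40.53 + $242.32 = $1,097.30
Net pay = $3,463.85 − $1,097.30 = $2,366.55

$2,366.55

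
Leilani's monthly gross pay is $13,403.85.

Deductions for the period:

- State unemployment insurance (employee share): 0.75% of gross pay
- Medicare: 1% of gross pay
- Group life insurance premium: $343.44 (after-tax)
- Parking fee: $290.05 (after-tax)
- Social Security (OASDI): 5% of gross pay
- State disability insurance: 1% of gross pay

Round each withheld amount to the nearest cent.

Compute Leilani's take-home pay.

State disability insurance: $13,403.85 × 0.01 = $134.04
Medicare: $13,403.85 × 0.01 = $134.04
Social Security (OASDI): $13,403.85 × 0.05 = $670.19
State unemployment insurance (employee share): $13,403.85 × 0.0075 = $100.53
Group life insurance premium: $343.44
Parking fee: $290.05
Total deductions = $134.04 + $134.04 + $670.19 + $100.53 + $343.44 + $290.05 = $1,672.29
Net pay = $13,403.85 − $1,672.29 = $11,731.56

$11,731.56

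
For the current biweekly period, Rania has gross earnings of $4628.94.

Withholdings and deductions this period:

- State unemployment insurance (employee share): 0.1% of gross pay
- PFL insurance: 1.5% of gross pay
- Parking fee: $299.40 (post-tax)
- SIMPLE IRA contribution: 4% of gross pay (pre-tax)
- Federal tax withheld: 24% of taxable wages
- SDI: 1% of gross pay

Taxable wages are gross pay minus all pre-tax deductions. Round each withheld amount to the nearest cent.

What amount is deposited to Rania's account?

$2957.52

SIMPLE IRA contribution: $4628.94 × 0.04 = $185.16
Taxable wages = $4628.94 − $185.16 = $4443.78
Federal tax withheld: $4443.78 × 0.24 = $1066.51
PFL insurance: $4628.94 × 0.015 = $69.43
State unemployment insurance (employee share): $4628.94 × 0.001 = $4.63
SDI: $4628.94 × 0.01 = $46.29
Parking fee: $299.40
Total deductions = $185.16 + $1066.51 + $69.43 + $4.63 + $46.29 + $299.40 = $1671.42
Net pay = $4628.94 − $1671.42 = $2957.52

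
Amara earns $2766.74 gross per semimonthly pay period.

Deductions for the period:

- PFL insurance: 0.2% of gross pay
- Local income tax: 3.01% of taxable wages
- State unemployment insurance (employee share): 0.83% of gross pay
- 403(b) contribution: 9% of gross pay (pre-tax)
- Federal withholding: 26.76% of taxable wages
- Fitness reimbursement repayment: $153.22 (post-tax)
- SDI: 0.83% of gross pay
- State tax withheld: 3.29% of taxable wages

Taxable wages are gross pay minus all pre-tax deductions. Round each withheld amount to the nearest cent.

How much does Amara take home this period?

403(b) contribution: $2766.74 × 0.09 = $249.01
Taxable wages = $2766.74 − $249.01 = $2517.73
Federal withholding: $2517.73 × 0.2676 = $673.74
State tax withheld: $2517.73 × 0.0329 = $82.83
Local income tax: $2517.73 × 0.0301 = $75.78
SDI: $2766.74 × 0.0083 = $22.96
PFL insurance: $2766.74 × 0.002 = $5.53
State unemployment insurance (employee share): $2766.74 × 0.0083 = $22.96
Fitness reimbursement repayment: $153.22
Total deductions = $249.01 + $673.74 + $82.83 + $75.78 + $22.96 + $5.53 + $22.96 + $153.22 = $1286.03
Net pay = $2766.74 − $1286.03 = $1480.71

$1480.71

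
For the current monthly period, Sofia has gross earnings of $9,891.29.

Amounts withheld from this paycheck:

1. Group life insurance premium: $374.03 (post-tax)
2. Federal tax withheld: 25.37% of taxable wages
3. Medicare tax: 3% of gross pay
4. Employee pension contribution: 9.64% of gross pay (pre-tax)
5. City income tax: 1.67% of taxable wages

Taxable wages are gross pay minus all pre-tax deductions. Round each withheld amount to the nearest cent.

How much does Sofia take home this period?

Employee pension contribution: $9,891.29 × 0.0964 = $953.52
Taxable wages = $9,891.29 − $953.52 = $8,937.77
City income tax: $8,937.77 × 0.0167 = $149.26
Federal tax withheld: $8,937.77 × 0.2537 = $2,267.51
Medicare tax: $9,891.29 × 0.03 = $296.74
Group life insurance premium: $374.03
Total deductions = $953.52 + $149.26 + $2,267.51 + $296.74 + $374.03 = $4,041.06
Net pay = $9,891.29 − $4,041.06 = $5,850.23

$5,850.23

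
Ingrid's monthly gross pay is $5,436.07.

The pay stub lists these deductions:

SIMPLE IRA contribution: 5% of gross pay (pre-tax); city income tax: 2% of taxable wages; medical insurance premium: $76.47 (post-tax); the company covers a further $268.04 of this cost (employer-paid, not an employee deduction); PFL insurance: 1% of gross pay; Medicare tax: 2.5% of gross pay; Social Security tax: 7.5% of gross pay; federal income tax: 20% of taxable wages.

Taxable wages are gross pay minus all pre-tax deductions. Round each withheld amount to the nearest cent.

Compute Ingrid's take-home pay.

$3,353.69

SIMPLE IRA contribution: $5,436.07 × 0.05 = $271.80
Taxable wages = $5,436.07 − $271.80 = $5,164.27
City income tax: $5,164.27 × 0.02 = $103.29
Federal income tax: $5,164.27 × 0.2 = $1,032.85
PFL insurance: $5,436.07 × 0.01 = $54.36
Medicare tax: $5,436.07 × 0.025 = $135.90
Social Security tax: $5,436.07 × 0.075 = $407.71
Medical insurance premium: $76.47
(Employer's $268.04 toward medical insurance premium is not withheld from the employee.)
Total deductions = $271.80 + $103.29 + $1,032.85 + $54.36 + $135.90 + $407.71 + $76.47 = $2,082.38
Net pay = $5,436.07 − $2,082.38 = $3,353.69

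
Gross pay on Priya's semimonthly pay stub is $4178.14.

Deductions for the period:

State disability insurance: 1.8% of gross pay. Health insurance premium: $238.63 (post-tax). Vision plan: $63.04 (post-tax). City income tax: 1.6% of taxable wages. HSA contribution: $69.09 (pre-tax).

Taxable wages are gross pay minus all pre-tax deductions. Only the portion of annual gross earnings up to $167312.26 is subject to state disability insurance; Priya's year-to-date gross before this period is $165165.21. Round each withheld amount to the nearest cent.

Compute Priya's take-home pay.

$3702.99

HSA contribution: $69.09
Taxable wages = $4178.14 − $69.09 = $4109.05
City income tax: $4109.05 × 0.016 = $65.74
State disability insurance: only $167312.26 − $165165.21 = $2147.05 of this check is subject → $2147.05 × 0.018 = $38.65
Health insurance premium: $238.63
Vision plan: $63.04
Total deductions = $69.09 + $65.74 + $38.65 + $238.63 + $63.04 = $475.15
Net pay = $4178.14 − $475.15 = $3702.99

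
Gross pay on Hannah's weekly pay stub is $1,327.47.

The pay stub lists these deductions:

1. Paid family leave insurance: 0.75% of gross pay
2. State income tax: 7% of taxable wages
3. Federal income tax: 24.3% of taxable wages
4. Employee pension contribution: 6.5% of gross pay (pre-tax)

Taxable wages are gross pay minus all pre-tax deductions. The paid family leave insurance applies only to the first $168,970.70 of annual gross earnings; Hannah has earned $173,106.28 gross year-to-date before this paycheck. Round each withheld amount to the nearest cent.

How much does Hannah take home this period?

Employee pension contribution: $1,327.47 × 0.065 = $86.29
Taxable wages = $1,327.47 − $86.29 = $1,241.18
State income tax: $1,241.18 × 0.07 = $86.88
Federal income tax: $1,241.18 × 0.243 = $301.61
Paid family leave insurance: annual cap $168,970.70 already reached (YTD $173,106.28), so $0.00
Total deductions = $86.29 + $86.88 + $301.61 + $0.00 = $474.78
Net pay = $1,327.47 − $474.78 = $852.69

$852.69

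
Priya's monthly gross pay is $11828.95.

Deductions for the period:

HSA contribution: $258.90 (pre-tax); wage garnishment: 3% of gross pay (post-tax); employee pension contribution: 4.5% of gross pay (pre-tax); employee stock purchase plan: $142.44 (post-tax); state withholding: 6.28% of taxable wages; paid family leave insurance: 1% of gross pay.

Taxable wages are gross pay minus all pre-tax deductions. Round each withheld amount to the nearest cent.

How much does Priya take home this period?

$9728.98

Employee pension contribution: $11828.95 × 0.045 = $532.30
HSA contribution: $258.90
Pre-tax total = $532.30 + $258.90 = $791.20
Taxable wages = $11828.95 − $791.20 = $11037.75
State withholding: $11037.75 × 0.0628 = $693.17
Paid family leave insurance: $11828.95 × 0.01 = $118.29
Employee stock purchase plan: $142.44
Wage garnishment: $11828.95 × 0.03 = $354.87
Total deductions = $532.30 + $258.90 + $693.17 + $118.29 + $142.44 + $354.87 = $2099.97
Net pay = $11828.95 − $2099.97 = $9728.98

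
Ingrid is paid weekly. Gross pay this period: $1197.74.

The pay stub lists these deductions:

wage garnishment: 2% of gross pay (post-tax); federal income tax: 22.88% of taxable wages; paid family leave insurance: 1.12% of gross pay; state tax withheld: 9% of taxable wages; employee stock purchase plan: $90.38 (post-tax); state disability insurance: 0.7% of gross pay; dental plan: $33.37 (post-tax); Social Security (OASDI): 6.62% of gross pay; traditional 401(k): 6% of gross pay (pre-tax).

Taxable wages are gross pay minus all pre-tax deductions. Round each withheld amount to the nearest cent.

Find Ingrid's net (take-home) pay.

Traditional 401(k): $1197.74 × 0.06 = $71.86
Taxable wages = $1197.74 − $71.86 = $1125.88
State tax withheld: $1125.88 × 0.09 = $101.33
Federal income tax: $1125.88 × 0.2288 = $257.60
Social Security (OASDI): $1197.74 × 0.0662 = $79.29
State disability insurance: $1197.74 × 0.007 = $8.38
Paid family leave insurance: $1197.74 × 0.0112 = $13.41
Dental plan: $33.37
Employee stock purchase plan: $90.38
Wage garnishment: $1197.74 × 0.02 = $23.95
Total deductions = $71.86 + $101.33 + $257.60 + $79.29 + $8.38 + $13.41 + $33.37 + $90.38 + $23.95 = $679.57
Net pay = $1197.74 − $679.57 = $518.17

$518.17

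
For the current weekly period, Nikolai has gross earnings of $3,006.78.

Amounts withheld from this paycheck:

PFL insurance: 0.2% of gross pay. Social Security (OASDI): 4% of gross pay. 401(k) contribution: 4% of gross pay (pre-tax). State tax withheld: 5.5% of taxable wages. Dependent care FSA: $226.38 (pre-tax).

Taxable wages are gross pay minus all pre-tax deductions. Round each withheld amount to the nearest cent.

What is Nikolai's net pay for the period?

$2,387.54

Dependent care FSA: $226.38
401(k) contribution: $3,006.78 × 0.04 = $120.27
Pre-tax total = $226.38 + $120.27 = $346.65
Taxable wages = $3,006.78 − $346.65 = $2,660.13
State tax withheld: $2,660.13 × 0.055 = $146.31
PFL insurance: $3,006.78 × 0.002 = $6.01
Social Security (OASDI): $3,006.78 × 0.04 = $120.27
Total deductions = $226.38 + $120.27 + $146.31 + $6.01 + $120.27 = $619.24
Net pay = $3,006.78 − $619.24 = $2,387.54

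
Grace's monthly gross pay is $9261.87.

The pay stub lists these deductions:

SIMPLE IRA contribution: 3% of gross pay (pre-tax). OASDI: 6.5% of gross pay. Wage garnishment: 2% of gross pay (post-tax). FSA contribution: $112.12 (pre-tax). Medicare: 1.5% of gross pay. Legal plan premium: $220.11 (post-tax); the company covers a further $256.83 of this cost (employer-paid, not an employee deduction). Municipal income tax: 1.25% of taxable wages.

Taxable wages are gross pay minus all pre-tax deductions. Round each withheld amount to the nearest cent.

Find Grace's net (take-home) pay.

FSA contribution: $112.12
SIMPLE IRA contribution: $9261.87 × 0.03 = $277.86
Pre-tax total = $112.12 + $277.86 = $389.98
Taxable wages = $9261.87 − $389.98 = $8871.89
Municipal income tax: $8871.89 × 0.0125 = $110.90
OASDI: $9261.87 × 0.065 = $602.02
Medicare: $9261.87 × 0.015 = $138.93
Wage garnishment: $9261.87 × 0.02 = $185.24
Legal plan premium: $220.11
(Employer's $256.83 toward legal plan premium is not withheld from the employee.)
Total deductions = $112.12 + $277.86 + $110.90 + $602.02 + $138.93 + $185.24 + $220.11 = $1647.18
Net pay = $9261.87 − $1647.18 = $7614.69

$7614.69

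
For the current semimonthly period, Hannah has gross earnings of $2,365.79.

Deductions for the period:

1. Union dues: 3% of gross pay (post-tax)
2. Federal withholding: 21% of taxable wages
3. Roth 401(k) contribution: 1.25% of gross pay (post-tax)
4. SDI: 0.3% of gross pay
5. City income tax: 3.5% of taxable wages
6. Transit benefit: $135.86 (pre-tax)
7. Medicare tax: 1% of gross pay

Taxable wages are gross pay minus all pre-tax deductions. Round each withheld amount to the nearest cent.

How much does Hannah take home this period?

$1,552.29

Transit benefit: $135.86
Taxable wages = $2,365.79 − $135.86 = $2,229.93
City income tax: $2,229.93 × 0.035 = $78.05
Federal withholding: $2,229.93 × 0.21 = $468.29
SDI: $2,365.79 × 0.003 = $7.10
Medicare tax: $2,365.79 × 0.01 = $23.66
Union dues: $2,365.79 × 0.03 = $70.97
Roth 401(k) contribution: $2,365.79 × 0.0125 = $29.57
Total deductions = $135.86 + $78.05 + $468.29 + $7.10 + $23.66 + $70.97 + $29.57 = $813.50
Net pay = $2,365.79 − $813.50 = $1,552.29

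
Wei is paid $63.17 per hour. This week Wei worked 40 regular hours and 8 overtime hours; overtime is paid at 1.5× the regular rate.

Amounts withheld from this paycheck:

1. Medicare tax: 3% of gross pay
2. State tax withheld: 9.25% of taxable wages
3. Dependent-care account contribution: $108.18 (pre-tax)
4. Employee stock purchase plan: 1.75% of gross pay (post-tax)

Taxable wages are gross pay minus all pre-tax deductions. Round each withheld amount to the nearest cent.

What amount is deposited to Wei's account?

$2,726.79

Regular pay: 40 × $63.17 = $2,526.80
Overtime pay: 8 × $63.17 × 1.5 = $758.04
Gross pay = $2,526.80 + $758.04 = $3,284.84
Dependent-care account contribution: $108.18
Taxable wages = $3,284.84 − $108.18 = $3,176.66
State tax withheld: $3,176.66 × 0.0925 = $293.84
Medicare tax: $3,284.84 × 0.03 = $98.55
Employee stock purchase plan: $3,284.84 × 0.0175 = $57.48
Total deductions = $108.18 + $293.84 + $98.55 + $57.48 = $558.05
Net pay = $3,284.84 − $558.05 = $2,726.79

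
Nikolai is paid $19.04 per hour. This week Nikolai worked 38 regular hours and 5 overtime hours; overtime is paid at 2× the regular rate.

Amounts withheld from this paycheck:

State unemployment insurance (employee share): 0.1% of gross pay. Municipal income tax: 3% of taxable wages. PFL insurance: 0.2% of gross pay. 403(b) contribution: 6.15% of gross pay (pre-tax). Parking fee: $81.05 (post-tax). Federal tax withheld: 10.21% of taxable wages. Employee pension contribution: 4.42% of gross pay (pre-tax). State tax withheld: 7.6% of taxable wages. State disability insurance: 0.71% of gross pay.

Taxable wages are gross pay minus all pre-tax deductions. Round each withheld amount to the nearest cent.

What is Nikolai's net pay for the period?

$556.94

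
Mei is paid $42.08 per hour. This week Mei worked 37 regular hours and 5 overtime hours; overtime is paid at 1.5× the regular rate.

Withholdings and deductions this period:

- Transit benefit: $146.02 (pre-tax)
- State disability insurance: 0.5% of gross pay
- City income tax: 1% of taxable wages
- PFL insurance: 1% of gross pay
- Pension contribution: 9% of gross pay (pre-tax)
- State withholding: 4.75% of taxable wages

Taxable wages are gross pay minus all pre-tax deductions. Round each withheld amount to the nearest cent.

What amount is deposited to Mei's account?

Regular pay: 37 × $42.08 = $1,556.96
Overtime pay: 5 × $42.08 × 1.5 = $315.60
Gross pay = $1,556.96 + $315.60 = $1,872.56
Transit benefit: $146.02
Pension contribution: $1,872.56 × 0.09 = $168.53
Pre-tax total = $146.02 + $168.53 = $314.55
Taxable wages = $1,872.56 − $314.55 = $1,558.01
State withholding: $1,558.01 × 0.0475 = $74.01
City income tax: $1,558.01 × 0.01 = $15.58
PFL insurance: $1,872.56 × 0.01 = $18.73
State disability insurance: $1,872.56 × 0.005 = $9.36
Total deductions = $146.02 + $168.53 + $74.01 + $15.58 + $18.73 + $9.36 = $432.23
Net pay = $1,872.56 − $432.23 = $1,440.33

$1,440.33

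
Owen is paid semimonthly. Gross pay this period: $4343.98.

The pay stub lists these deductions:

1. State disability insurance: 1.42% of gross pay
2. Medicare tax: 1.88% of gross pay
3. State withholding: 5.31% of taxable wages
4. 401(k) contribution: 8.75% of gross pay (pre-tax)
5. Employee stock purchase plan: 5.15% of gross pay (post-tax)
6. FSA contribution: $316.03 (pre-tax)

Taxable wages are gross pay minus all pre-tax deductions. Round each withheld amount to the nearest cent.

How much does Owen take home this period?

$3087.09

FSA contribution: $316.03
401(k) contribution: $4343.98 × 0.0875 = $380.10
Pre-tax total = $316.03 + $380.10 = $696.13
Taxable wages = $4343.98 − $696.13 = $3647.85
State withholding: $3647.85 × 0.0531 = $193.70
Medicare tax: $4343.98 × 0.0188 = $81.67
State disability insurance: $4343.98 × 0.0142 = $61.68
Employee stock purchase plan: $4343.98 × 0.0515 = $223.71
Total deductions = $316.03 + $380.10 + $193.70 + $81.67 + $61.68 + $223.71 = $1256.89
Net pay = $4343.98 − $1256.89 = $3087.09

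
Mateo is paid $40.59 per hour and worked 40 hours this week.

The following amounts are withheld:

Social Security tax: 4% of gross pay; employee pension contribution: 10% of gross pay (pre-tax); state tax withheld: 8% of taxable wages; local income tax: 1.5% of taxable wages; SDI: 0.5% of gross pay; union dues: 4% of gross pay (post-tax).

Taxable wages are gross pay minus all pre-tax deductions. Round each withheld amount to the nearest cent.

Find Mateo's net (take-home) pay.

$1184.42

Gross pay: 40 × $40.59 = $1623.60
Employee pension contribution: $1623.60 × 0.1 = $162.36
Taxable wages = $1623.60 − $162.36 = $1461.24
State tax withheld: $1461.24 × 0.08 = $116.90
Local income tax: $1461.24 × 0.015 = $21.92
SDI: $1623.60 × 0.005 = $8.12
Social Security tax: $1623.60 × 0.04 = $64.94
Union dues: $1623.60 × 0.04 = $64.94
Total deductions = $162.36 + $116.90 + $21.92 + $8.12 + $64.94 + $64.94 = $439.18
Net pay = $1623.60 − $439.18 = $1184.42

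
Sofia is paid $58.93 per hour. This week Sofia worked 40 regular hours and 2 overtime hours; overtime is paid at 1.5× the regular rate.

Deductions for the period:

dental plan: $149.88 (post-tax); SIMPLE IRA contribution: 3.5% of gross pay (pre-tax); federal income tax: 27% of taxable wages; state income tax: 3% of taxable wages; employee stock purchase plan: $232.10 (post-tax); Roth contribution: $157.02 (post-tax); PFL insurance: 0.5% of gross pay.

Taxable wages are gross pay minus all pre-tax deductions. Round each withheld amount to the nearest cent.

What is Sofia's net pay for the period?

$1,160.04

Regular pay: 40 × $58.93 = $2,357.20
Overtime pay: 2 × $58.93 × 1.5 = $176.79
Gross pay = $2,357.20 + $176.79 = $2,533.99
SIMPLE IRA contribution: $2,533.99 × 0.035 = $88.69
Taxable wages = $2,533.99 − $88.69 = $2,445.30
Federal income tax: $2,445.30 × 0.27 = $660.23
State income tax: $2,445.30 × 0.03 = $73.36
PFL insurance: $2,533.99 × 0.005 = $12.67
Employee stock purchase plan: $232.10
Roth contribution: $157.02
Dental plan: $149.88
Total deductions = $88.69 + $660.23 + $73.36 + $12.67 + $232.10 + $157.02 + $149.88 = $1,373.95
Net pay = $2,533.99 − $1,373.95 = $1,160.04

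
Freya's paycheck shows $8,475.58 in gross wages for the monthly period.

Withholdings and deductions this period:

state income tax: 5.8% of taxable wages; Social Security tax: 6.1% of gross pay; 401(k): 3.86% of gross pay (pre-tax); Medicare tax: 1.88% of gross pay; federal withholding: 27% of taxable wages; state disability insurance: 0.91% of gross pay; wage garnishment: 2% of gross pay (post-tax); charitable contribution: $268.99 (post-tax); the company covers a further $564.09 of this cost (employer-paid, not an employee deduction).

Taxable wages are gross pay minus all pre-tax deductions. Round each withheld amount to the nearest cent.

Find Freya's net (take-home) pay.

$4,283.76

401(k): $8,475.58 × 0.0386 = $327.16
Taxable wages = $8,475.58 − $327.16 = $8,148.42
Federal withholding: $8,148.42 × 0.27 = $2,200.07
State income tax: $8,148.42 × 0.058 = $472.61
Social Security tax: $8,475.58 × 0.061 = $517.01
State disability insurance: $8,475.58 × 0.0091 = $77.13
Medicare tax: $8,475.58 × 0.0188 = $159.34
Wage garnishment: $8,475.58 × 0.02 = $169.51
Charitable contribution: $268.99
(Employer's $564.09 toward charitable contribution is not withheld from the employee.)
Total deductions = $327.16 + $2,200.07 + $472.61 + $517.01 + $77.13 + $159.34 + $169.51 + $268.99 = $4,191.82
Net pay = $8,475.58 − $4,191.82 = $4,283.76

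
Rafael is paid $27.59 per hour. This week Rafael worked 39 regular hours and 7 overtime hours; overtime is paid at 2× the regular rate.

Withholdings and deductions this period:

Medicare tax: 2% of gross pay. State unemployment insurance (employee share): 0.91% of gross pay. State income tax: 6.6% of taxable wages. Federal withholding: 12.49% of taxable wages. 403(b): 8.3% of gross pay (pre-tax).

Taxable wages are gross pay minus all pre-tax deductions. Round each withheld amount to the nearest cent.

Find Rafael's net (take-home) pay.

Regular pay: 39 × $27.59 = $1,076.01
Overtime pay: 7 × $27.59 × 2 = $386.26
Gross pay = $1,076.01 + $386.26 = $1,462.27
403(b): $1,462.27 × 0.083 = $121.37
Taxable wages = $1,462.27 − $121.37 = $1,340.90
State income tax: $1,340.90 × 0.066 = $88.50
Federal withholding: $1,340.90 × 0.1249 = $167.48
Medicare tax: $1,462.27 × 0.02 = $29.25
State unemployment insurance (employee share): $1,462.27 × 0.0091 = $13.31
Total deductions = $121.37 + $88.50 + $167.48 + $29.25 + $13.31 = $419.91
Net pay = $1,462.27 − $419.91 = $1,042.36

$1,042.36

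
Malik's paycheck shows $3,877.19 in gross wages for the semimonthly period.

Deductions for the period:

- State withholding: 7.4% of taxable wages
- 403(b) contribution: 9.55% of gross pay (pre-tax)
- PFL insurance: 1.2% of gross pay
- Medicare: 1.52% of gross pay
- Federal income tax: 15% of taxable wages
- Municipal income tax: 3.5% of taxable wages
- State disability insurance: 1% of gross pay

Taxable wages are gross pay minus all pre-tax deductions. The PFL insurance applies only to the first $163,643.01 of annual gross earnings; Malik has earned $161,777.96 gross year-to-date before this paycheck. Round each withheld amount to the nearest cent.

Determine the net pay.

$2,478.55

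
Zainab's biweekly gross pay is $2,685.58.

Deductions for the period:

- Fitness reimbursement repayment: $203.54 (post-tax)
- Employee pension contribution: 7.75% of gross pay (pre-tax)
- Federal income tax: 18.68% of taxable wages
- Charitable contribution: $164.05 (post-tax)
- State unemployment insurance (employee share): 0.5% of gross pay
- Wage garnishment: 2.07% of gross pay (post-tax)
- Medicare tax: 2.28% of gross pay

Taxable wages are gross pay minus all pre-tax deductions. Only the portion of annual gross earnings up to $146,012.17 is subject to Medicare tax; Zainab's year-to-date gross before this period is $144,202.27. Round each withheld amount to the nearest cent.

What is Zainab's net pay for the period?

Employee pension contribution: $2,685.58 × 0.0775 = $208.13
Taxable wages = $2,685.58 − $208.13 = $2,477.45
Federal income tax: $2,477.45 × 0.1868 = $462.79
Medicare tax: only $146,012.17 − $144,202.27 = $1,809.90 of this check is subject → $1,809.90 × 0.0228 = $41.27
State unemployment insurance (employee share): $2,685.58 × 0.005 = $13.43
Wage garnishment: $2,685.58 × 0.0207 = $55.59
Fitness reimbursement repayment: $203.54
Charitable contribution: $164.05
Total deductions = $208.13 + $462.79 + $41.27 + $13.43 + $55.59 + $203.54 + $164.05 = $1,148.80
Net pay = $2,685.58 − $1,148.80 = $1,536.78

$1,536.78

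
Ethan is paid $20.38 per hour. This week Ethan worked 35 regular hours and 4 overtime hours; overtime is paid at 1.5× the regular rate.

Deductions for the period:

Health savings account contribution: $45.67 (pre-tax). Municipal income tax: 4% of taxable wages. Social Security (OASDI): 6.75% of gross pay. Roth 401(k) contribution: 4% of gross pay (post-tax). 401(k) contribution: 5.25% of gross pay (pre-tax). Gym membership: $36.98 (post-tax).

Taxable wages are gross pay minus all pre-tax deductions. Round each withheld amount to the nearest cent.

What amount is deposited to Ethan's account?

Regular pay: 35 × $20.38 = $713.30
Overtime pay: 4 × $20.38 × 1.5 = $122.28
Gross pay = $713.30 + $122.28 = $835.58
401(k) contribution: $835.58 × 0.0525 = $43.87
Health savings account contribution: $45.67
Pre-tax total = $43.87 + $45.67 = $89.54
Taxable wages = $835.58 − $89.54 = $746.04
Municipal income tax: $746.04 × 0.04 = $29.84
Social Security (OASDI): $835.58 × 0.0675 = $56.40
Gym membership: $36.98
Roth 401(k) contribution: $835.58 × 0.04 = $33.42
Total deductions = $43.87 + $45.67 + $29.84 + $56.40 + $36.98 + $33.42 = $246.18
Net pay = $835.58 − $246.18 = $589.40

$589.40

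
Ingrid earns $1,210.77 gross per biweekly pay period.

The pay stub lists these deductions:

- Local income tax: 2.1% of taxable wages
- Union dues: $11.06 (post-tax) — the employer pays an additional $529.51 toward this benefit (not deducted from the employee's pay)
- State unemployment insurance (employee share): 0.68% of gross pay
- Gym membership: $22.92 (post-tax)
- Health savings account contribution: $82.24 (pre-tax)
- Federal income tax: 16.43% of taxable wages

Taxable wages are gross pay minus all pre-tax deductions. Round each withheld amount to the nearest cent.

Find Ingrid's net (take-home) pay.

Health savings account contribution: $82.24
Taxable wages = $1,210.77 − $82.24 = $1,128.53
Federal income tax: $1,128.53 × 0.1643 = $185.42
Local income tax: $1,128.53 × 0.021 = $23.70
State unemployment insurance (employee share): $1,210.77 × 0.0068 = $8.23
Union dues: $11.06
Gym membership: $22.92
(Employer's $529.51 toward union dues is not withheld from the employee.)
Total deductions = $82.24 + $185.42 + $23.70 + $8.23 + $11.06 + $22.92 = $333.57
Net pay = $1,210.77 − $333.57 = $877.20

$877.20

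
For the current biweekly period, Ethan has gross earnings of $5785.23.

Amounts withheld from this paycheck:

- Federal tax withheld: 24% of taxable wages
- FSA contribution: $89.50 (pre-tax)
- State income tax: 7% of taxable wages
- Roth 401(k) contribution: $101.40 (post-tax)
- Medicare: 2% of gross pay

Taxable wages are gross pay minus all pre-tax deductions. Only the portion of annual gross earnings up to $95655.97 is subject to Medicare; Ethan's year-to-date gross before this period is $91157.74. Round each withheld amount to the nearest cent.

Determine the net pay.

$3738.69

FSA contribution: $89.50
Taxable wages = $5785.23 − $89.50 = $5695.73
Federal tax withheld: $5695.73 × 0.24 = $1366.98
State income tax: $5695.73 × 0.07 = $398.70
Medicare: only $95655.97 − $91157.74 = $4498.23 of this check is subject → $4498.23 × 0.02 = $89.96
Roth 401(k) contribution: $101.40
Total deductions = $89.50 + $1366.98 + $398.70 + $89.96 + $101.40 = $2046.54
Net pay = $5785.23 − $2046.54 = $3738.69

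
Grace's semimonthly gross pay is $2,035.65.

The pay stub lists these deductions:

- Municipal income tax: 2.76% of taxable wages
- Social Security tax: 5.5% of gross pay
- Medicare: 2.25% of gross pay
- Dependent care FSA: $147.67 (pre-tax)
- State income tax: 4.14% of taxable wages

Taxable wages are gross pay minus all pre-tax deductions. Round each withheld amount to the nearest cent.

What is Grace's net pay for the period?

Dependent care FSA: $147.67
Taxable wages = $2,035.65 − $147.67 = $1,887.98
Municipal income tax: $1,887.98 × 0.0276 = $52.11
State income tax: $1,887.98 × 0.0414 = $78.16
Medicare: $2,035.65 × 0.0225 = $45.80
Social Security tax: $2,035.65 × 0.055 = $111.96
Total deductions = $147.67 + $52.11 + $78.16 + $45.80 + $111.96 = $435.70
Net pay = $2,035.65 − $435.70 = $1,599.95

$1,599.95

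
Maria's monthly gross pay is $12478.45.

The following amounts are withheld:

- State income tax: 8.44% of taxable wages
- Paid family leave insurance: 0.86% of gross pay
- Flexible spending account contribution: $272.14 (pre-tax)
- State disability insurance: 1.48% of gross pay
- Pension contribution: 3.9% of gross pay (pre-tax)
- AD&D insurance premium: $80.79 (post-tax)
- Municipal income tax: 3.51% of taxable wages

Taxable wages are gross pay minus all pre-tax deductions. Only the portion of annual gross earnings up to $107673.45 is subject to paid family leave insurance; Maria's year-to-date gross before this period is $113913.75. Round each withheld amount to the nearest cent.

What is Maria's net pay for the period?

Pension contribution: $12478.45 × 0.039 = $486.66
Flexible spending account contribution: $272.14
Pre-tax total = $486.66 + $272.14 = $758.80
Taxable wages = $12478.45 − $758.80 = $11719.65
Municipal income tax: $11719.65 × 0.0351 = $411.36
State income tax: $11719.65 × 0.0844 = $989.14
State disability insurance: $12478.45 × 0.0148 = $184.68
Paid family leave insurance: annual cap $107673.45 already reached (YTD $113913.75), so $0.00
AD&D insurance premium: $80.79
Total deductions = $486.66 + $272.14 + $411.36 + $989.14 + $184.68 + $0.00 + $80.79 = $2424.77
Net pay = $12478.45 − $2424.77 = $10053.68

$10053.68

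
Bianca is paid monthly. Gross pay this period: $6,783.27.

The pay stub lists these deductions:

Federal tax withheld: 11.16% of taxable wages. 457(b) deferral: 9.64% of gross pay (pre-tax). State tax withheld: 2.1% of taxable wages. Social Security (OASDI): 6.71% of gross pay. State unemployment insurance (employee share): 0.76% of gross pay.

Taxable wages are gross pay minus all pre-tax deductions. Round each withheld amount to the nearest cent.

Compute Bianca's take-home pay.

457(b) deferral: $6,783.27 × 0.0964 = $653.91
Taxable wages = $6,783.27 − $653.91 = $6,129.36
Federal tax withheld: $6,129.36 × 0.1116 = $684.04
State tax withheld: $6,129.36 × 0.021 = $128.72
State unemployment insurance (employee share): $6,783.27 × 0.0076 = $51.55
Social Security (OASDI): $6,783.27 × 0.0671 = $455.16
Total deductions = $653.91 + $684.04 + $128.72 + $51.55 + $455.16 = $1,973.38
Net pay = $6,783.27 − $1,973.38 = $4,809.89

$4,809.89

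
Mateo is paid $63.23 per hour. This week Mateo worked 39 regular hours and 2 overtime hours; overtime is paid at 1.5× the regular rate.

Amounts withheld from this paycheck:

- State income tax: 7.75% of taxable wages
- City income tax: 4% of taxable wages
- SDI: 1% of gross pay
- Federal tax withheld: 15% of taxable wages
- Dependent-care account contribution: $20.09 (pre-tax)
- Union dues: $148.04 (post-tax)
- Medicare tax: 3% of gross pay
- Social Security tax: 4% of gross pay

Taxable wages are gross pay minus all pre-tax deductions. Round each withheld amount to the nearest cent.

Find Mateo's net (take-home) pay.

$1570.05

Regular pay: 39 × $63.23 = $2465.97
Overtime pay: 2 × $63.23 × 1.5 = $189.69
Gross pay = $2465.97 + $189.69 = $2655.66
Dependent-care account contribution: $20.09
Taxable wages = $2655.66 − $20.09 = $2635.57
State income tax: $2635.57 × 0.0775 = $204.26
City income tax: $2635.57 × 0.04 = $105.42
Federal tax withheld: $2635.57 × 0.15 = $395.34
SDI: $2655.66 × 0.01 = $26.56
Medicare tax: $2655.66 × 0.03 = $79.67
Social Security tax: $2655.66 × 0.04 = $106.23
Union dues: $148.04
Total deductions = $20.09 + $204.26 + $105.42 + $395.34 + $26.56 + $79.67 + $106.23 + $148.04 = $1085.61
Net pay = $2655.66 − $1085.61 = $1570.05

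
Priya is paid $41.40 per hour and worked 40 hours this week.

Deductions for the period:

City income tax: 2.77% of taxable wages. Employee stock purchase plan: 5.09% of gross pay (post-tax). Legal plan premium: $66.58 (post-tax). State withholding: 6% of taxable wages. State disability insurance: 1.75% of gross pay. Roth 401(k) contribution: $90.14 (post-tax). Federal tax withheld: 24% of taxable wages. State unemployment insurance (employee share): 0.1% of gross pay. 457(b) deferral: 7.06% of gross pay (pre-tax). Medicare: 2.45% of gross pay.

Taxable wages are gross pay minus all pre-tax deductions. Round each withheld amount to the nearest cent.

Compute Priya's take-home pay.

$722.51

Gross pay: 40 × $41.40 = $1,656.00
457(b) deferral: $1,656.00 × 0.0706 = $116.91
Taxable wages = $1,656.00 − $116.91 = $1,539.09
Federal tax withheld: $1,539.09 × 0.24 = $369.38
State withholding: $1,539.09 × 0.06 = $92.35
City income tax: $1,539.09 × 0.0277 = $42.63
Medicare: $1,656.00 × 0.0245 = $40.57
State disability insurance: $1,656.00 × 0.0175 = $28.98
State unemployment insurance (employee share): $1,656.00 × 0.001 = $1.66
Legal plan premium: $66.58
Roth 401(k) contribution: $90.14
Employee stock purchase plan: $1,656.00 × 0.0509 = $84.29
Total deductions = $116.91 + $369.38 + $92.35 + $42.63 + $40.57 + $28.98 + $1.66 + $66.58 + $90.14 + $84.29 = $933.49
Net pay = $1,656.00 − $933.49 = $722.51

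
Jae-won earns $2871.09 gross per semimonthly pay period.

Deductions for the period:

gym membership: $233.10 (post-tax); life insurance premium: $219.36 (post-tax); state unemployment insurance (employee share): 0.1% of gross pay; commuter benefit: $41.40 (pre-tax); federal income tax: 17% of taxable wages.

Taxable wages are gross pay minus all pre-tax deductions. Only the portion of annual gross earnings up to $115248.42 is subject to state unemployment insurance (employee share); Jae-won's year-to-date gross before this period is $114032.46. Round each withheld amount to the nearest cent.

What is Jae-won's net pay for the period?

$1894.96

Commuter benefit: $41.40
Taxable wages = $2871.09 − $41.40 = $2829.69
Federal income tax: $2829.69 × 0.17 = $481.05
State unemployment insurance (employee share): only $115248.42 − $114032.46 = $1215.96 of this check is subject → $1215.96 × 0.001 = $1.22
Gym membership: $233.10
Life insurance premium: $219.36
Total deductions = $41.40 + $481.05 + $1.22 + $233.10 + $219.36 = $976.13
Net pay = $2871.09 − $976.13 = $1894.96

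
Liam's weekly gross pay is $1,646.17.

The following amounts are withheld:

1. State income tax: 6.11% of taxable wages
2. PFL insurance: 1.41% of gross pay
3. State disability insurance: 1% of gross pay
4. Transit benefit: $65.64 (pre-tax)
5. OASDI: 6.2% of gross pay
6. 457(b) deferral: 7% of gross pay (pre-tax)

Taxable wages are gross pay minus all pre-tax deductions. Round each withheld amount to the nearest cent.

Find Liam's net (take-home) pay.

Transit benefit: $65.64
457(b) deferral: $1,646.17 × 0.07 = $115.23
Pre-tax total = $65.64 + $115.23 = $180.87
Taxable wages = $1,646.17 − $180.87 = $1,465.30
State income tax: $1,465.30 × 0.0611 = $89.53
OASDI: $1,646.17 × 0.062 = $102.06
State disability insurance: $1,646.17 × 0.01 = $16.46
PFL insurance: $1,646.17 × 0.0141 = $23.21
Total deductions = $65.64 + $115.23 + $89.53 + $102.06 + $16.46 + $23.21 = $412.13
Net pay = $1,646.17 − $412.13 = $1,234.04

$1,234.04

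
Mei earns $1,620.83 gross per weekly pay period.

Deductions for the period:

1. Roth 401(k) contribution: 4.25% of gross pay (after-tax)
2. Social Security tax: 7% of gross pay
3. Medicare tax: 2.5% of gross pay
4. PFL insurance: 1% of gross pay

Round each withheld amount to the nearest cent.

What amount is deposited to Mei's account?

Medicare tax: $1,620.83 × 0.025 = $40.52
PFL insurance: $1,620.83 × 0.01 = $16.21
Social Security tax: $1,620.83 × 0.07 = $113.46
Roth 401(k) contribution: $1,620.83 × 0.0425 = $68.89
Total deductions = $40.52 + $16.21 + $113.46 + $68.89 = $239.08
Net pay = $1,620.83 − $239.08 = $1,381.75

$1,381.75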